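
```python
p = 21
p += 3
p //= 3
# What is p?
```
Trace:
  p=21
  p=24
  p=8

Final answer: 8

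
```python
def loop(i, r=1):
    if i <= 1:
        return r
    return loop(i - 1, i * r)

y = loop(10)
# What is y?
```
Call trace:
loop(i=10, r=1)
  loop(i=9, r=10)
    loop(i=8, r=90)
      loop(i=7, r=720)
        loop(i=6, r=5040)
          loop(i=5, r=30240)
            loop(i=4, r=151200)
              loop(i=3, r=604800)
                loop(i=2, r=1814400)
                  loop(i=1, r=3628800)
                  -> return 3628800
                -> return 3628800
              -> return 3628800
            -> return 3628800
          -> return 3628800
        -> return 3628800
      -> return 3628800
    -> return 3628800
  -> return 3628800
-> return 3628800

Final answer: 3628800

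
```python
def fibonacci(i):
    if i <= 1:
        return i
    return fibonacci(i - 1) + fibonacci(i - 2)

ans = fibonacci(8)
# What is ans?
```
Call trace (a repeated sub-call is expanded the first time; later identical calls just restate its return value):
fibonacci(i=8)
  fibonacci(i=7)
    fibonacci(i=6)
      fibonacci(i=5)
        fibonacci(i=4)
          fibonacci(i=3)
            fibonacci(i=2)
              fibonacci(i=1)
              -> return 1
              fibonacci(i=0)
              -> return 0
            -> return 1
            fibonacci(i=1)
            -> return 1
          -> return 2
          fibonacci(i=2) -> return 1  (same call as traced above)
        -> return 3
        fibonacci(i=3) -> return 2  (same call as traced above)
      -> return 5
      fibonacci(i=4) -> return 3  (same call as traced above)
    -> return 8
    fibonacci(i=5) -> return 5  (same call as traced above)
  -> return 13
  fibonacci(i=6) -> return 8  (same call as traced above)
-> return 21

Final answer: 21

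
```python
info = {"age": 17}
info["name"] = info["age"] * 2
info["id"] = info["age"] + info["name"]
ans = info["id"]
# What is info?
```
Trace:
  info={'age': 17}
  info={'age': 17, 'name': 34}
  info={'age': 17, 'name': 34, 'id': 51}
  info={'age': 17, 'name': 34, 'id': 51}, ans=51

Final answer: {'age': 17, 'name': 34, 'id': 51}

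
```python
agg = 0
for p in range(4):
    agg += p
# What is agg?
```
Trace:
  agg=0
  agg=0, p=0
  agg=1, p=1
  agg=3, p=2
  agg=6, p=3

Final answer: 6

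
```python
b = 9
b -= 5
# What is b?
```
Trace:
  b=9
  b=4

Final answer: 4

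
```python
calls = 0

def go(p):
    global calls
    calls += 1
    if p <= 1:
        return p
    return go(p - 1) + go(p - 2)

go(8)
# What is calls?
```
Call trace (a repeated sub-call is expanded the first time; later identical calls just restate its return value):
go(p=8)
  go(p=7)
    go(p=6)
      go(p=5)
        go(p=4)
          go(p=3)
            go(p=2)
              go(p=1)
              -> return 1
              go(p=0)
              -> return 0
            -> return 1
            go(p=1)
            -> return 1
          -> return 2
          go(p=2) -> return 1  (same call as traced above)
        -> return 3
        go(p=3) -> return 2  (same call as traced above)
      -> return 5
      go(p=4) -> return 3  (same call as traced above)
    -> return 8
    go(p=5) -> return 5  (same call as traced above)
  -> return 13
  go(p=6) -> return 8  (same call as traced above)
-> return 21

calls is incremented once per call, so count the calls in each subtree. Let C(p) = number of calls made by go(p).
C(0) = C(1) = 1 (base case, no recursion); C(p) = 1 + C(p - 1) + C(p - 2) otherwise.
C(2) = 1 + C(1) + C(0) = 1 + 1 + 1 = 3
C(3) = 1 + C(2) + C(1) = 1 + 3 + 1 = 5
C(4) = 1 + C(3) + C(2) = 1 + 5 + 3 = 9
C(5) = 1 + C(4) + C(3) = 1 + 9 + 5 = 15
C(6) = 1 + C(5) + C(4) = 1 + 15 + 9 = 25
C(7) = 1 + C(6) + C(5) = 1 + 25 + 15 = 41
C(8) = 1 + C(7) + C(6) = 1 + 41 + 25 = 67
calls = C(8) = 67

Final answer: 67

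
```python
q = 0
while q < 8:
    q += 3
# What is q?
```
Trace:
  q=0
  q=3
  q=6
  q=9

Final answer: 9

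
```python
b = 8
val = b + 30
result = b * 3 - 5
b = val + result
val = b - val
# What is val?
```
Trace:
  b=8
  b=8, val=38
  b=8, val=38, result=19
  b=57, val=38, result=19
  b=57, val=19, result=19

Final answer: 19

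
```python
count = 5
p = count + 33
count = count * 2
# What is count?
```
Trace:
  count=5
  count=5, p=38
  count=10, p=38

Final answer: 10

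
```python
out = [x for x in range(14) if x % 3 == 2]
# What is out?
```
Trace:
  x=0
  x=1
  x=2
  x=3
  x=4
  x=5
  x=6
  x=7
  x=8
  x=9
  x=10
  x=11
  x=12
  x=13
  out=[2, 5, 8, 11]

Final answer: [2, 5, 8, 11]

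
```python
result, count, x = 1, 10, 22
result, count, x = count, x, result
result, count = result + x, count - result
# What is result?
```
Trace:
  result=1, count=10, x=22
  result=10, count=22, x=1
  result=11, count=12, x=1

Final answer: 11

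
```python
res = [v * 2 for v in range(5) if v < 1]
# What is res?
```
Trace:
  v=0
  v=1
  v=2
  v=3
  v=4
  res=[0]

Final answer: [0]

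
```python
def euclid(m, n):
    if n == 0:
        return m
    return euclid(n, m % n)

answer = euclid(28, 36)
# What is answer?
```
Call trace:
euclid(m=28, n=36)
  euclid(m=36, n=28)
    euclid(m=28, n=8)
      euclid(m=8, n=4)
        euclid(m=4, n=0)
        -> return 4
      -> return 4
    -> return 4
  -> return 4
-> return 4

Final answer: 4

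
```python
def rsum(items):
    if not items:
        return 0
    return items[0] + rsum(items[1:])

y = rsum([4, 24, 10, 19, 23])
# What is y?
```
Call trace:
rsum(items=[4, 24, 10, 19, 23])
  rsum(items=[24, 10, 19, 23])
    rsum(items=[10, 19, 23])
      rsum(items=[19, 23])
        rsum(items=[23])
          rsum(items=[])
          -> return 0
        -> return 23
      -> return 42
    -> return 52
  -> return 76
-> return 80

Final answer: 80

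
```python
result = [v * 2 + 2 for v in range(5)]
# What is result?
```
Trace:
  v=0
  v=1
  v=2
  v=3
  v=4
  result=[2, 4, 6, 8, 10]

Final answer: [2, 4, 6, 8, 10]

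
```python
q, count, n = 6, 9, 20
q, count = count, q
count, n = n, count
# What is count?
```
Trace:
  q=6, count=9, n=20
  q=9, count=6, n=20
  q=9, count=20, n=6

Final answer: 20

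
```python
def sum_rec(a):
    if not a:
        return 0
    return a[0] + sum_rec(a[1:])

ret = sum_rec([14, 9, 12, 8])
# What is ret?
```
Call trace:
sum_rec(a=[14, 9, 12, 8])
  sum_rec(a=[9, 12, 8])
    sum_rec(a=[12, 8])
      sum_rec(a=[8])
        sum_rec(a=[])
        -> return 0
      -> return 8
    -> return 20
  -> return 29
-> return 43

Final answer: 43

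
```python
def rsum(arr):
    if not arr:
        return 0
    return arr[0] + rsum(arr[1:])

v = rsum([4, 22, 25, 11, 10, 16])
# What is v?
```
Call trace:
rsum(arr=[4, 22, 25, 11, 10, 16])
  rsum(arr=[22, 25, 11, 10, 16])
    rsum(arr=[25, 11, 10, 16])
      rsum(arr=[11, 10, 16])
        rsum(arr=[10, 16])
          rsum(arr=[16])
            rsum(arr=[])
            -> return 0
          -> return 16
        -> return 26
      -> return 37
    -> return 62
  -> return 84
-> return 88

Final answer: 88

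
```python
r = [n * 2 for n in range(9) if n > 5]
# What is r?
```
Trace:
  n=0
  n=1
  n=2
  n=3
  n=4
  n=5
  n=6
  n=7
  n=8
  r=[12, 14, 16]

Final answer: [12, 14, 16]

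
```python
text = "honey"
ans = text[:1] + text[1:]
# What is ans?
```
Trace:
  text='honey'
  text='honey', ans='honey'

Final answer: 'honey'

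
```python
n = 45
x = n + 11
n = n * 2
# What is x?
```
Trace:
  n=45
  n=45, x=56
  n=90, x=56

Final answer: 56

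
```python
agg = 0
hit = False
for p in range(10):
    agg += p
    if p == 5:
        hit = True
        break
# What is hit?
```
Trace:
  agg=0
  agg=0, hit=False
  agg=0, hit=False, p=0
  agg=1, hit=False, p=1
  agg=3, hit=False, p=2
  agg=6, hit=False, p=3
  agg=10, hit=False, p=4
  agg=15, hit=True, p=5

Final answer: True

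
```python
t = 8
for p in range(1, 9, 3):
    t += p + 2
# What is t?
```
Trace:
  t=8
  t=11, p=1
  t=17, p=4
  t=26, p=7

Final answer: 26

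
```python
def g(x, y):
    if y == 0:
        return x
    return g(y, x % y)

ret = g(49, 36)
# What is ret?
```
Call trace:
g(x=49, y=36)
  g(x=36, y=13)
    g(x=13, y=10)
      g(x=10, y=3)
        g(x=3, y=1)
          g(x=1, y=0)
          -> return 1
        -> return 1
      -> return 1
    -> return 1
  -> return 1
-> return 1

Final answer: 1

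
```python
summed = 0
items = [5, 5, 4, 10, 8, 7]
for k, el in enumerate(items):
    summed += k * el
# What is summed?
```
Trace:
  summed=0
  summed=0, k=0, el=5
  summed=5, k=1, el=5
  summed=13, k=2, el=4
  summed=43, k=3, el=10
  summed=75, k=4, el=8
  summed=110, k=5, el=7

Final answer: 110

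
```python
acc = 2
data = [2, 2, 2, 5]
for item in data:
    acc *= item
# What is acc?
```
Trace:
  acc=2
  acc=4, item=2
  acc=8, item=2
  acc=16, item=2
  acc=80, item=5

Final answer: 80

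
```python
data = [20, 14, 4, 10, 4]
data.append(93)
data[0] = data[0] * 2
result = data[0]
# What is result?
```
Trace:
  data=[20, 14, 4, 10, 4]
  data=[20, 14, 4, 10, 4, 93]
  data=[40, 14, 4, 10, 4, 93]
  data=[40, 14, 4, 10, 4, 93], result=40

Final answer: 40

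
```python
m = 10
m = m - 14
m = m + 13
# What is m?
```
Trace:
  m=10
  m=-4
  m=9

Final answer: 9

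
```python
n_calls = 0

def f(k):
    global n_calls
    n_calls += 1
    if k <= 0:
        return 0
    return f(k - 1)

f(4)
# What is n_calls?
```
Call trace:
f(k=4)
  f(k=3)
    f(k=2)
      f(k=1)
        f(k=0)
        -> return 0
      -> return 0
    -> return 0
  -> return 0
-> return 0

n_calls is incremented once per call. f is entered once for each k = 4, 3, 2, 1, 0 (the k <= 0 call returns without recursing), i.e. 4 + 1 calls.
n_calls = 5

Final answer: 5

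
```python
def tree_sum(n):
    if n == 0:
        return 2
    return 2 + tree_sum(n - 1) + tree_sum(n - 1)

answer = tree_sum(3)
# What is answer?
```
Call trace (a repeated sub-call is expanded the first time; later identical calls just restate its return value):
tree_sum(n=3)
  tree_sum(n=2)
    tree_sum(n=1)
      tree_sum(n=0)
      -> return 2
      tree_sum(n=0)
      -> return 2
    -> return 6
    tree_sum(n=1) -> return 6  (same call as traced above)
  -> return 14
  tree_sum(n=2) -> return 14  (same call as traced above)
-> return 30

Final answer: 30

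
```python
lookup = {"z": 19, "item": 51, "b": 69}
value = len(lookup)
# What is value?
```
Trace:
  lookup={'z': 19, 'item': 51, 'b': 69}
  lookup={'z': 19, 'item': 51, 'b': 69}, value=3

Final answer: 3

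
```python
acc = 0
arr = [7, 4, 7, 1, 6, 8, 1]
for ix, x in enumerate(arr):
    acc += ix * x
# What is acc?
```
Trace:
  acc=0
  acc=0, ix=0, x=7
  acc=4, ix=1, x=4
  acc=18, ix=2, x=7
  acc=21, ix=3, x=1
  acc=45, ix=4, x=6
  acc=85, ix=5, x=8
  acc=91, ix=6, x=1

Final answer: 91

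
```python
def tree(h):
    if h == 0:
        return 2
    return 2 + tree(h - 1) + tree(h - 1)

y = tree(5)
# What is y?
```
Call trace (a repeated sub-call is expanded the first time; later identical calls just restate its return value):
tree(h=5)
  tree(h=4)
    tree(h=3)
      tree(h=2)
        tree(h=1)
          tree(h=0)
          -> return 2
          tree(h=0)
          -> return 2
        -> return 6
        tree(h=1) -> return 6  (same call as traced above)
      -> return 14
      tree(h=2) -> return 14  (same call as traced above)
    -> return 30
    tree(h=3) -> return 30  (same call as traced above)
  -> return 62
  tree(h=4) -> return 62  (same call as traced above)
-> return 126

Final answer: 126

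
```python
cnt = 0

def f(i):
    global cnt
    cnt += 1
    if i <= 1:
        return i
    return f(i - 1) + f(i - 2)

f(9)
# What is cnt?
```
Call trace (a repeated sub-call is expanded the first time; later identical calls just restate its return value):
f(i=9)
  f(i=8)
    f(i=7)
      f(i=6)
        f(i=5)
          f(i=4)
            f(i=3)
              f(i=2)
                f(i=1)
                -> return 1
                f(i=0)
                -> return 0
              -> return 1
              f(i=1)
              -> return 1
            -> return 2
            f(i=2) -> return 1  (same call as traced above)
          -> return 3
          f(i=3) -> return 2  (same call as traced above)
        -> return 5
        f(i=4) -> return 3  (same call as traced above)
      -> return 8
      f(i=5) -> return 5  (same call as traced above)
    -> return 13
    f(i=6) -> return 8  (same call as traced above)
  -> return 21
  f(i=7) -> return 13  (same call as traced above)
-> return 34

cnt is incremented once per call, so count the calls in each subtree. Let C(i) = number of calls made by f(i).
C(0) = C(1) = 1 (base case, no recursion); C(i) = 1 + C(i - 1) + C(i - 2) otherwise.
C(2) = 1 + C(1) + C(0) = 1 + 1 + 1 = 3
C(3) = 1 + C(2) + C(1) = 1 + 3 + 1 = 5
C(4) = 1 + C(3) + C(2) = 1 + 5 + 3 = 9
C(5) = 1 + C(4) + C(3) = 1 + 9 + 5 = 15
C(6) = 1 + C(5) + C(4) = 1 + 15 + 9 = 25
C(7) = 1 + C(6) + C(5) = 1 + 25 + 15 = 41
C(8) = 1 + C(7) + C(6) = 1 + 41 + 25 = 67
C(9) = 1 + C(8) + C(7) = 1 + 67 + 41 = 109
cnt = C(9) = 109

Final answer: 109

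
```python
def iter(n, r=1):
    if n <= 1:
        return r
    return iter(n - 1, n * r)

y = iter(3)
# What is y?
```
Call trace:
iter(n=3, r=1)
  iter(n=2, r=3)
    iter(n=1, r=6)
    -> return 6
  -> return 6
-> return 6

Final answer: 6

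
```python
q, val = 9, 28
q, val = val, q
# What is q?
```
Trace:
  q=9, val=28
  q=28, val=9

Final answer: 28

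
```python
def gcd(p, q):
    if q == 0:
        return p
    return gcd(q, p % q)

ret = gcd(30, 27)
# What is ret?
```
Call trace:
gcd(p=30, q=27)
  gcd(p=27, q=3)
    gcd(p=3, q=0)
    -> return 3
  -> return 3
-> return 3

Final answer: 3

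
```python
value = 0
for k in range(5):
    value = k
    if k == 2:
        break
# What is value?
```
Trace:
  value=0
  value=0, k=0
  value=1, k=1
  value=2, k=2

Final answer: 2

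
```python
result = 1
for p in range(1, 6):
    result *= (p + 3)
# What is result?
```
Trace:
  result=1
  result=4, p=1
  result=20, p=2
  result=120, p=3
  result=840, p=4
  result=6720, p=5

Final answer: 6720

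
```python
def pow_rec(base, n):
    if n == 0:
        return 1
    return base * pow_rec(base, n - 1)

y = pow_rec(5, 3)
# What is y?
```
Call trace:
pow_rec(base=5, n=3)
  pow_rec(base=5, n=2)
    pow_rec(base=5, n=1)
      pow_rec(base=5, n=0)
      -> return 1
    -> return 5
  -> return 25
-> return 125

Final answer: 125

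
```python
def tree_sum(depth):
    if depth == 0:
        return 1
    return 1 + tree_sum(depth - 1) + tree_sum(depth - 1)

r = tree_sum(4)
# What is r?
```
Call trace (a repeated sub-call is expanded the first time; later identical calls just restate its return value):
tree_sum(depth=4)
  tree_sum(depth=3)
    tree_sum(depth=2)
      tree_sum(depth=1)
        tree_sum(depth=0)
        -> return 1
        tree_sum(depth=0)
        -> return 1
      -> return 3
      tree_sum(depth=1) -> return 3  (same call as traced above)
    -> return 7
    tree_sum(depth=2) -> return 7  (same call as traced above)
  -> return 15
  tree_sum(depth=3) -> return 15  (same call as traced above)
-> return 31

Final answer: 31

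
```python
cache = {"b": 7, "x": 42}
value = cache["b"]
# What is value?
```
Trace:
  cache={'b': 7, 'x': 42}
  cache={'b': 7, 'x': 42}, value=7

Final answer: 7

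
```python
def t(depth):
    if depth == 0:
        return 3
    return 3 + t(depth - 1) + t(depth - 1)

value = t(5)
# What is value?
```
Call trace (a repeated sub-call is expanded the first time; later identical calls just restate its return value):
t(depth=5)
  t(depth=4)
    t(depth=3)
      t(depth=2)
        t(depth=1)
          t(depth=0)
          -> return 3
          t(depth=0)
          -> return 3
        -> return 9
        t(depth=1) -> return 9  (same call as traced above)
      -> return 21
      t(depth=2) -> return 21  (same call as traced above)
    -> return 45
    t(depth=3) -> return 45  (same call as traced above)
  -> return 93
  t(depth=4) -> return 93  (same call as traced above)
-> return 189

Final answer: 189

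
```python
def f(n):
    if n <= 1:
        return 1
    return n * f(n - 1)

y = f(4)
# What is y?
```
Call trace:
f(n=4)
  f(n=3)
    f(n=2)
      f(n=1)
      -> return 1
    -> return 2
  -> return 6
-> return 24

Final answer: 24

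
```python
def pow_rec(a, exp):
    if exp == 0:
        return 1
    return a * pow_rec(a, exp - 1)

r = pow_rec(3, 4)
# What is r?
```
Call trace:
pow_rec(a=3, exp=4)
  pow_rec(a=3, exp=3)
    pow_rec(a=3, exp=2)
      pow_rec(a=3, exp=1)
        pow_rec(a=3, exp=0)
        -> return 1
      -> return 3
    -> return 9
  -> return 27
-> return 81

Final answer: 81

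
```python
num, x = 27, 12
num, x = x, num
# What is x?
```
Trace:
  num=27, x=12
  num=12, x=27

Final answer: 27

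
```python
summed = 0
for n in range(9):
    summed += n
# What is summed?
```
Trace:
  summed=0
  summed=0, n=0
  summed=1, n=1
  summed=3, n=2
  summed=6, n=3
  summed=10, n=4
  summed=15, n=5
  summed=21, n=6
  summed=28, n=7
  summed=36, n=8

Final answer: 36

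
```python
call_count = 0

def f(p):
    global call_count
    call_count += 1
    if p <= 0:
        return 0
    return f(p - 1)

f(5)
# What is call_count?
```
Call trace:
f(p=5)
  f(p=4)
    f(p=3)
      f(p=2)
        f(p=1)
          f(p=0)
          -> return 0
        -> return 0
      -> return 0
    -> return 0
  -> return 0
-> return 0

call_count is incremented once per call. f is entered once for each p = 5, 4, 3, 2, 1, 0 (the p <= 0 call returns without recursing), i.e. 5 + 1 calls.
call_count = 6

Final answer: 6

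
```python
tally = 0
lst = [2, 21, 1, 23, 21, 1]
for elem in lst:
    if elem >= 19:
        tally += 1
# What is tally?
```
Trace:
  tally=0
  tally=0, elem=2
  tally=1, elem=21
  tally=1, elem=1
  tally=2, elem=23
  tally=3, elem=21
  tally=3, elem=1

Final answer: 3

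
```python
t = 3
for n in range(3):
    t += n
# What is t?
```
Trace:
  t=3
  t=3, n=0
  t=4, n=1
  t=6, n=2

Final answer: 6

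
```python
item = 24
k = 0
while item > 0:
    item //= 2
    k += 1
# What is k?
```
Trace:
  item=24
  item=24, k=0
  item=12, k=1
  item=6, k=2
  item=3, k=3
  item=1, k=4
  item=0, k=5

Final answer: 5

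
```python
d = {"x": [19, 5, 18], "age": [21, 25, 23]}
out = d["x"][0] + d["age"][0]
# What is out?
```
Trace:
  d={'x': [19, 5, 18], 'age': [21, 25, 23]}
  d={'x': [19, 5, 18], 'age': [21, 25, 23]}, out=40

Final answer: 40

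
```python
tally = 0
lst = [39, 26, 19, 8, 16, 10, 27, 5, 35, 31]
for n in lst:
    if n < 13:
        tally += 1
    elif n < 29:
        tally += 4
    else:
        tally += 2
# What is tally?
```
Trace:
  tally=0
  tally=2, n=39
  tally=6, n=26
  tally=10, n=19
  tally=11, n=8
  tally=15, n=16
  tally=16, n=10
  tally=20, n=27
  tally=21, n=5
  tally=23, n=35
  tally=25, n=31

Final answer: 25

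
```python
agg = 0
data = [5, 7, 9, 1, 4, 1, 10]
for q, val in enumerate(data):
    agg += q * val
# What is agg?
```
Trace:
  agg=0
  agg=0, q=0, val=5
  agg=7, q=1, val=7
  agg=25, q=2, val=9
  agg=28, q=3, val=1
  agg=44, q=4, val=4
  agg=49, q=5, val=1
  agg=109, q=6, val=10

Final answer: 109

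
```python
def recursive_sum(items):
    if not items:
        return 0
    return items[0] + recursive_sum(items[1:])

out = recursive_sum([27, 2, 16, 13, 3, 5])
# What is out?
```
Call trace:
recursive_sum(items=[27, 2, 16, 13, 3, 5])
  recursive_sum(items=[2, 16, 13, 3, 5])
    recursive_sum(items=[16, 13, 3, 5])
      recursive_sum(items=[13, 3, 5])
        recursive_sum(items=[3, 5])
          recursive_sum(items=[5])
            recursive_sum(items=[])
            -> return 0
          -> return 5
        -> return 8
      -> return 21
    -> return 37
  -> return 39
-> return 66

Final answer: 66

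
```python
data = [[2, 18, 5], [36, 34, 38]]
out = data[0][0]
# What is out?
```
Trace:
  data=[[2, 18, 5], [36, 34, 38]]
  data=[[2, 18, 5], [36, 34, 38]], out=2

Final answer: 2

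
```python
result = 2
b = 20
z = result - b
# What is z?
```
Trace:
  result=2
  result=2, b=20
  result=2, b=20, z=-18

Final answer: -18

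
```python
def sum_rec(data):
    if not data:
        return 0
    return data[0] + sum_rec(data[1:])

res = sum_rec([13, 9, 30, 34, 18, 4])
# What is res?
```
Call trace:
sum_rec(data=[13, 9, 30, 34, 18, 4])
  sum_rec(data=[9, 30, 34, 18, 4])
    sum_rec(data=[30, 34, 18, 4])
      sum_rec(data=[34, 18, 4])
        sum_rec(data=[18, 4])
          sum_rec(data=[4])
            sum_rec(data=[])
            -> return 0
          -> return 4
        -> return 22
      -> return 56
    -> return 86
  -> return 95
-> return 108

Final answer: 108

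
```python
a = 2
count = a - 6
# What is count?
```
Trace:
  a=2
  a=2, count=-4

Final answer: -4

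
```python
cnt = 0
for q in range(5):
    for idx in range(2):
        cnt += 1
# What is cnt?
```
Trace:
  cnt=0
  cnt=1, q=0, idx=0
  cnt=2, q=0, idx=1
  cnt=3, q=1, idx=0
  cnt=4, q=1, idx=1
  cnt=5, q=2, idx=0
  cnt=6, q=2, idx=1
  cnt=7, q=3, idx=0
  cnt=8, q=3, idx=1
  cnt=9, q=4, idx=0
  cnt=10, q=4, idx=1

Final answer: 10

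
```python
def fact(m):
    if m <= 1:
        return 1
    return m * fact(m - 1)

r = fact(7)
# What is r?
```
Call trace:
fact(m=7)
  fact(m=6)
    fact(m=5)
      fact(m=4)
        fact(m=3)
          fact(m=2)
            fact(m=1)
            -> return 1
          -> return 2
        -> return 6
      -> return 24
    -> return 120
  -> return 720
-> return 5040

Final answer: 5040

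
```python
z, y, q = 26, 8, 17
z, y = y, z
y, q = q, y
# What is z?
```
Trace:
  z=26, y=8, q=17
  z=8, y=26, q=17
  z=8, y=17, q=26

Final answer: 8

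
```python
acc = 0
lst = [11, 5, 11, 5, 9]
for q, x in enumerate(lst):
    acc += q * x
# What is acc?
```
Trace:
  acc=0
  acc=0, q=0, x=11
  acc=5, q=1, x=5
  acc=27, q=2, x=11
  acc=42, q=3, x=5
  acc=78, q=4, x=9

Final answer: 78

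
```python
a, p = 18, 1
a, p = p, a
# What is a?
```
Trace:
  a=18, p=1
  a=1, p=18

Final answer: 1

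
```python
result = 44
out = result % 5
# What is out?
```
Trace:
  result=44
  result=44, out=4

Final answer: 4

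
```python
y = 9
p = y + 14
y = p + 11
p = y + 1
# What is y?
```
Trace:
  y=9
  y=9, p=23
  y=34, p=23
  y=34, p=35

Final answer: 34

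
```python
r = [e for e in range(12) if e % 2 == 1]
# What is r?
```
Trace:
  e=0
  e=1
  e=2
  e=3
  e=4
  e=5
  e=6
  e=7
  e=8
  e=9
  e=10
  e=11
  r=[1, 3, 5, 7, 9, 11]

Final answer: [1, 3, 5, 7, 9, 11]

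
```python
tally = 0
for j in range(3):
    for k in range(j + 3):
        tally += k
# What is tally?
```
Trace:
  tally=0
  tally=0, j=0, k=0
  tally=1, j=0, k=1
  tally=3, j=0, k=2
  tally=3, j=1, k=0
  tally=4, j=1, k=1
  tally=6, j=1, k=2
  tally=9, j=1, k=3
  tally=9, j=2, k=0
  tally=10, j=2, k=1
  tally=12, j=2, k=2
  tally=15, j=2, k=3
  tally=19, j=2, k=4

Final answer: 19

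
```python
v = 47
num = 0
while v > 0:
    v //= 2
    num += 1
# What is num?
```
Trace:
  v=47
  v=47, num=0
  v=23, num=1
  v=11, num=2
  v=5, num=3
  v=2, num=4
  v=1, num=5
  v=0, num=6

Final answer: 6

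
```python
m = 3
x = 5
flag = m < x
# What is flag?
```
Trace:
  m=3
  m=3, x=5
  m=3, x=5, flag=True

Final answer: True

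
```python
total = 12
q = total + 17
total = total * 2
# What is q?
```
Trace:
  total=12
  total=12, q=29
  total=24, q=29

Final answer: 29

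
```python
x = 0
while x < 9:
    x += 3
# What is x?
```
Trace:
  x=0
  x=3
  x=6
  x=9

Final answer: 9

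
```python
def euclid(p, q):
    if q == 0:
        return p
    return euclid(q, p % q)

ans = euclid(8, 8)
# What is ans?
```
Call trace:
euclid(p=8, q=8)
  euclid(p=8, q=0)
  -> return 8
-> return 8

Final answer: 8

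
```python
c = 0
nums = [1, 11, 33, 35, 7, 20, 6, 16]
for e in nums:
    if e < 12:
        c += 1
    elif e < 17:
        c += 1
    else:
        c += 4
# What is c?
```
Trace:
  c=0
  c=1, e=1
  c=2, e=11
  c=6, e=33
  c=10, e=35
  c=11, e=7
  c=15, e=20
  c=16, e=6
  c=17, e=16

Final answer: 17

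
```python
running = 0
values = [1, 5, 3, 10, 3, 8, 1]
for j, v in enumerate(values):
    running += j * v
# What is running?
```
Trace:
  running=0
  running=0, j=0, v=1
  running=5, j=1, v=5
  running=11, j=2, v=3
  running=41, j=3, v=10
  running=53, j=4, v=3
  running=93, j=5, v=8
  running=99, j=6, v=1

Final answer: 99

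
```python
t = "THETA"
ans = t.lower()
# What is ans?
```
Trace:
  t='THETA'
  t='THETA', ans='theta'

Final answer: 'theta'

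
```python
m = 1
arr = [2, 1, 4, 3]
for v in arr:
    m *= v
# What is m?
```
Trace:
  m=1
  m=2, v=2
  m=2, v=1
  m=8, v=4
  m=24, v=3

Final answer: 24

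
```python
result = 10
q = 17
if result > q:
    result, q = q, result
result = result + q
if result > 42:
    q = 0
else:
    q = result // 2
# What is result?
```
Trace:
  result=10
  result=10, q=17
  result=10, q=17
  result=27, q=17
  result=27, q=13

Final answer: 27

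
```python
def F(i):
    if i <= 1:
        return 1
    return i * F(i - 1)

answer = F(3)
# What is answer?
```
Call trace:
F(i=3)
  F(i=2)
    F(i=1)
    -> return 1
  -> return 2
-> return 6

Final answer: 6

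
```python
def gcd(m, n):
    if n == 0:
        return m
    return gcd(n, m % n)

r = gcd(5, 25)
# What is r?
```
Call trace:
gcd(m=5, n=25)
  gcd(m=25, n=5)
    gcd(m=5, n=0)
    -> return 5
  -> return 5
-> return 5

Final answer: 5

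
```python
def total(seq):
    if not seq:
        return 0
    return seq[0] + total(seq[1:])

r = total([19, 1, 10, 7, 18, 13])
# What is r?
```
Call trace:
total(seq=[19, 1, 10, 7, 18, 13])
  total(seq=[1, 10, 7, 18, 13])
    total(seq=[10, 7, 18, 13])
      total(seq=[7, 18, 13])
        total(seq=[18, 13])
          total(seq=[13])
            total(seq=[])
            -> return 0
          -> return 13
        -> return 31
      -> return 38
    -> return 48
  -> return 49
-> return 68

Final answer: 68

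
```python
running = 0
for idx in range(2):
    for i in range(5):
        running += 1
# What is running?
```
Trace:
  running=0
  running=1, idx=0, i=0
  running=2, idx=0, i=1
  running=3, idx=0, i=2
  running=4, idx=0, i=3
  running=5, idx=0, i=4
  running=6, idx=1, i=0
  running=7, idx=1, i=1
  running=8, idx=1, i=2
  running=9, idx=1, i=3
  running=10, idx=1, i=4

Final answer: 10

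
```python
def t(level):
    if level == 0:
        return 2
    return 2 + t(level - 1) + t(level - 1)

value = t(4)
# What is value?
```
Call trace (a repeated sub-call is expanded the first time; later identical calls just restate its return value):
t(level=4)
  t(level=3)
    t(level=2)
      t(level=1)
        t(level=0)
        -> return 2
        t(level=0)
        -> return 2
      -> return 6
      t(level=1) -> return 6  (same call as traced above)
    -> return 14
    t(level=2) -> return 14  (same call as traced above)
  -> return 30
  t(level=3) -> return 30  (same call as traced above)
-> return 62

Final answer: 62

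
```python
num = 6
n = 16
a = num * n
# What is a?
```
Trace:
  num=6
  num=6, n=16
  num=6, n=16, a=96

Final answer: 96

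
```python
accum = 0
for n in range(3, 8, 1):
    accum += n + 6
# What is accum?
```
Trace:
  accum=0
  accum=9, n=3
  accum=19, n=4
  accum=30, n=5
  accum=42, n=6
  accum=55, n=7

Final answer: 55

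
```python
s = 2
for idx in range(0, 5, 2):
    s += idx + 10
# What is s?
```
Trace:
  s=2
  s=12, idx=0
  s=24, idx=2
  s=38, idx=4

Final answer: 38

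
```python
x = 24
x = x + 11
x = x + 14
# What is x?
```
Trace:
  x=24
  x=35
  x=49

Final answer: 49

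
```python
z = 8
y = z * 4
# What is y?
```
Trace:
  z=8
  z=8, y=32

Final answer: 32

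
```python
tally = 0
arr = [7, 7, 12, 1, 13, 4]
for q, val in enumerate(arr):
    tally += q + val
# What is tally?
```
Trace:
  tally=0
  tally=7, q=0, val=7
  tally=15, q=1, val=7
  tally=29, q=2, val=12
  tally=33, q=3, val=1
  tally=50, q=4, val=13
  tally=59, q=5, val=4

Final answer: 59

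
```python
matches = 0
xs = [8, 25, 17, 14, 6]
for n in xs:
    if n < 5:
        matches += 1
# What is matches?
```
Trace:
  matches=0
  matches=0, n=8
  matches=0, n=25
  matches=0, n=17
  matches=0, n=14
  matches=0, n=6

Final answer: 0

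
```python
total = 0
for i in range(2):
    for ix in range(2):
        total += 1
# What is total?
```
Trace:
  total=0
  total=1, i=0, ix=0
  total=2, i=0, ix=1
  total=3, i=1, ix=0
  total=4, i=1, ix=1

Final answer: 4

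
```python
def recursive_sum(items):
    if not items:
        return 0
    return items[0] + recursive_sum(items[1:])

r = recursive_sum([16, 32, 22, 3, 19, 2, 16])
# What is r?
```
Call trace:
recursive_sum(items=[16, 32, 22, 3, 19, 2, 16])
  recursive_sum(items=[32, 22, 3, 19, 2, 16])
    recursive_sum(items=[22, 3, 19, 2, 16])
      recursive_sum(items=[3, 19, 2, 16])
        recursive_sum(items=[19, 2, 16])
          recursive_sum(items=[2, 16])
            recursive_sum(items=[16])
              recursive_sum(items=[])
              -> return 0
            -> return 16
          -> return 18
        -> return 37
      -> return 40
    -> return 62
  -> return 94
-> return 110

Final answer: 110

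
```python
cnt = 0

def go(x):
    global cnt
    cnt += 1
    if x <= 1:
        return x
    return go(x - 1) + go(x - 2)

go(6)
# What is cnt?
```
Call trace (a repeated sub-call is expanded the first time; later identical calls just restate its return value):
go(x=6)
  go(x=5)
    go(x=4)
      go(x=3)
        go(x=2)
          go(x=1)
          -> return 1
          go(x=0)
          -> return 0
        -> return 1
        go(x=1)
        -> return 1
      -> return 2
      go(x=2) -> return 1  (same call as traced above)
    -> return 3
    go(x=3) -> return 2  (same call as traced above)
  -> return 5
  go(x=4) -> return 3  (same call as traced above)
-> return 8

cnt is incremented once per call, so count the calls in each subtree. Let C(x) = number of calls made by go(x).
C(0) = C(1) = 1 (base case, no recursion); C(x) = 1 + C(x - 1) + C(x - 2) otherwise.
C(2) = 1 + C(1) + C(0) = 1 + 1 + 1 = 3
C(3) = 1 + C(2) + C(1) = 1 + 3 + 1 = 5
C(4) = 1 + C(3) + C(2) = 1 + 5 + 3 = 9
C(5) = 1 + C(4) + C(3) = 1 + 9 + 5 = 15
C(6) = 1 + C(5) + C(4) = 1 + 15 + 9 = 25
cnt = C(6) = 25

Final answer: 25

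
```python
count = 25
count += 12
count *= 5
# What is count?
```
Trace:
  count=25
  count=37
  count=185

Final answer: 185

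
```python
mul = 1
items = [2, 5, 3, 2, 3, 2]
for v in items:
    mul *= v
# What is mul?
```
Trace:
  mul=1
  mul=2, v=2
  mul=10, v=5
  mul=30, v=3
  mul=60, v=2
  mul=180, v=3
  mul=360, v=2

Final answer: 360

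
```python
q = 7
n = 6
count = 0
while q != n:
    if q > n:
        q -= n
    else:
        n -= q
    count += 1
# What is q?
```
Trace:
  q=7
  q=7, n=6
  q=7, n=6, count=0
  q=1, n=6, count=1
  q=1, n=5, count=2
  q=1, n=4, count=3
  q=1, n=3, count=4
  q=1, n=2, count=5
  q=1, n=1, count=6

Final answer: 1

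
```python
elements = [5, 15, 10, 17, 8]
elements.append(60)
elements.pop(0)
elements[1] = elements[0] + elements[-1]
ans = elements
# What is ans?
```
Trace:
  elements=[5, 15, 10, 17, 8]
  elements=[5, 15, 10, 17, 8, 60]
  elements=[15, 10, 17, 8, 60]
  elements=[15, 75, 17, 8, 60]
  elements=[15, 75, 17, 8, 60], ans=[15, 75, 17, 8, 60]

Final answer: [15, 75, 17, 8, 60]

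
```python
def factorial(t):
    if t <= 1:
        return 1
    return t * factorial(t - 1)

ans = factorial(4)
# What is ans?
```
Call trace:
factorial(t=4)
  factorial(t=3)
    factorial(t=2)
      factorial(t=1)
      -> return 1
    -> return 2
  -> return 6
-> return 24

Final answer: 24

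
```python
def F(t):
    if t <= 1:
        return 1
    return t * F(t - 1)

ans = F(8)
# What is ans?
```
Call trace:
F(t=8)
  F(t=7)
    F(t=6)
      F(t=5)
        F(t=4)
          F(t=3)
            F(t=2)
              F(t=1)
              -> return 1
            -> return 2
          -> return 6
        -> return 24
      -> return 120
    -> return 720
  -> return 5040
-> return 40320

Final answer: 40320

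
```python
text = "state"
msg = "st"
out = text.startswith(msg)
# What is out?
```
Trace:
  text='state'
  text='state', msg='st'
  text='state', msg='st', out=True

Final answer: True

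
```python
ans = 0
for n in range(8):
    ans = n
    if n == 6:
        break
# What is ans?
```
Trace:
  ans=0
  ans=0, n=0
  ans=1, n=1
  ans=2, n=2
  ans=3, n=3
  ans=4, n=4
  ans=5, n=5
  ans=6, n=6

Final answer: 6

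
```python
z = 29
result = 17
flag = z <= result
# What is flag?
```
Trace:
  z=29
  z=29, result=17
  z=29, result=17, flag=False

Final answer: False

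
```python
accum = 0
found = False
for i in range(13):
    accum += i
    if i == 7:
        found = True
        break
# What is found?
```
Trace:
  accum=0
  accum=0, found=False
  accum=0, found=False, i=0
  accum=1, found=False, i=1
  accum=3, found=False, i=2
  accum=6, found=False, i=3
  accum=10, found=False, i=4
  accum=15, found=False, i=5
  accum=21, found=False, i=6
  accum=28, found=True, i=7

Final answer: True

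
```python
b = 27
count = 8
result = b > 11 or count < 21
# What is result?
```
Trace:
  b=27
  b=27, count=8
  b=27, count=8, result=True

Final answer: True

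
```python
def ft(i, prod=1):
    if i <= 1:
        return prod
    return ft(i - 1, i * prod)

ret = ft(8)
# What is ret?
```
Call trace:
ft(i=8, prod=1)
  ft(i=7, prod=8)
    ft(i=6, prod=56)
      ft(i=5, prod=336)
        ft(i=4, prod=1680)
          ft(i=3, prod=6720)
            ft(i=2, prod=20160)
              ft(i=1, prod=40320)
              -> return 40320
            -> return 40320
          -> return 40320
        -> return 40320
      -> return 40320
    -> return 40320
  -> return 40320
-> return 40320

Final answer: 40320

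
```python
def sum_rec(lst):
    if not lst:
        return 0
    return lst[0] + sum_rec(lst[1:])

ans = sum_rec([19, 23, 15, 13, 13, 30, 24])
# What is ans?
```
Call trace:
sum_rec(lst=[19, 23, 15, 13, 13, 30, 24])
  sum_rec(lst=[23, 15, 13, 13, 30, 24])
    sum_rec(lst=[15, 13, 13, 30, 24])
      sum_rec(lst=[13, 13, 30, 24])
        sum_rec(lst=[13, 30, 24])
          sum_rec(lst=[30, 24])
            sum_rec(lst=[24])
              sum_rec(lst=[])
              -> return 0
            -> return 24
          -> return 54
        -> return 67
      -> return 80
    -> return 95
  -> return 118
-> return 137

Final answer: 137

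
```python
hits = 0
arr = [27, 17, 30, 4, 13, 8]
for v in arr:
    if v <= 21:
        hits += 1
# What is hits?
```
Trace:
  hits=0
  hits=0, v=27
  hits=1, v=17
  hits=1, v=30
  hits=2, v=4
  hits=3, v=13
  hits=4, v=8

Final answer: 4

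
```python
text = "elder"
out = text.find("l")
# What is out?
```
Trace:
  text='elder'
  text='elder', out=1

Final answer: 1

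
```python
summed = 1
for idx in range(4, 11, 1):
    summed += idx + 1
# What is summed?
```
Trace:
  summed=1
  summed=6, idx=4
  summed=12, idx=5
  summed=19, idx=6
  summed=27, idx=7
  summed=36, idx=8
  summed=46, idx=9
  summed=57, idx=10

Final answer: 57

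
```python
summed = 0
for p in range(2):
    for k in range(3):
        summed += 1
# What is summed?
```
Trace:
  summed=0
  summed=1, p=0, k=0
  summed=2, p=0, k=1
  summed=3, p=0, k=2
  summed=4, p=1, k=0
  summed=5, p=1, k=1
  summed=6, p=1, k=2

Final answer: 6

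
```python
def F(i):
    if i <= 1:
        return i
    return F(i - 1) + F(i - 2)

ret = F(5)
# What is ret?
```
Call trace (a repeated sub-call is expanded the first time; later identical calls just restate its return value):
F(i=5)
  F(i=4)
    F(i=3)
      F(i=2)
        F(i=1)
        -> return 1
        F(i=0)
        -> return 0
      -> return 1
      F(i=1)
      -> return 1
    -> return 2
    F(i=2) -> return 1  (same call as traced above)
  -> return 3
  F(i=3) -> return 2  (same call as traced above)
-> return 5

Final answer: 5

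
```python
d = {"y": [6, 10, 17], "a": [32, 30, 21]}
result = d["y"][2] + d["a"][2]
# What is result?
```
Trace:
  d={'y': [6, 10, 17], 'a': [32, 30, 21]}
  d={'y': [6, 10, 17], 'a': [32, 30, 21]}, result=38

Final answer: 38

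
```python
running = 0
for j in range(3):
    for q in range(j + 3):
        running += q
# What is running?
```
Trace:
  running=0
  running=0, j=0, q=0
  running=1, j=0, q=1
  running=3, j=0, q=2
  running=3, j=1, q=0
  running=4, j=1, q=1
  running=6, j=1, q=2
  running=9, j=1, q=3
  running=9, j=2, q=0
  running=10, j=2, q=1
  running=12, j=2, q=2
  running=15, j=2, q=3
  running=19, j=2, q=4

Final answer: 19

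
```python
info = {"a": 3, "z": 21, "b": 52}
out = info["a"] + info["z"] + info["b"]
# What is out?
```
Trace:
  info={'a': 3, 'z': 21, 'b': 52}
  info={'a': 3, 'z': 21, 'b': 52}, out=76

Final answer: 76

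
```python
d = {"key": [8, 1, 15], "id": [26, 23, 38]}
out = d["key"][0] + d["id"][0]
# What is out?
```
Trace:
  d={'key': [8, 1, 15], 'id': [26, 23, 38]}
  d={'key': [8, 1, 15], 'id': [26, 23, 38]}, out=34

Final answer: 34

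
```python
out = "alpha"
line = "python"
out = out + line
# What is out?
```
Trace:
  out='alpha'
  out='alpha', line='python'
  out='alphapython', line='python'

Final answer: 'alphapython'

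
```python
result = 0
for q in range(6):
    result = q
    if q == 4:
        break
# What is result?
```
Trace:
  result=0
  result=0, q=0
  result=1, q=1
  result=2, q=2
  result=3, q=3
  result=4, q=4

Final answer: 4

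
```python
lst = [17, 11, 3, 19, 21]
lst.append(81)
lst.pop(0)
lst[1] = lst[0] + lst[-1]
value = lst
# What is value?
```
Trace:
  lst=[17, 11, 3, 19, 21]
  lst=[17, 11, 3, 19, 21, 81]
  lst=[11, 3, 19, 21, 81]
  lst=[11, 92, 19, 21, 81]
  lst=[11, 92, 19, 21, 81], value=[11, 92, 19, 21, 81]

Final answer: [11, 92, 19, 21, 81]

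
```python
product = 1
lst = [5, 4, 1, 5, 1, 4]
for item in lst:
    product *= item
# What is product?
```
Trace:
  product=1
  product=5, item=5
  product=20, item=4
  product=20, item=1
  product=100, item=5
  product=100, item=1
  product=400, item=4

Final answer: 400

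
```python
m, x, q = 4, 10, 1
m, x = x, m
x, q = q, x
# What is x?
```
Trace:
  m=4, x=10, q=1
  m=10, x=4, q=1
  m=10, x=1, q=4

Final answer: 1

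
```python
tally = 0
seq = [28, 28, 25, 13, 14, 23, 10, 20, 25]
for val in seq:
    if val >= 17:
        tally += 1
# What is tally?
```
Trace:
  tally=0
  tally=1, val=28
  tally=2, val=28
  tally=3, val=25
  tally=3, val=13
  tally=3, val=14
  tally=4, val=23
  tally=4, val=10
  tally=5, val=20
  tally=6, val=25

Final answer: 6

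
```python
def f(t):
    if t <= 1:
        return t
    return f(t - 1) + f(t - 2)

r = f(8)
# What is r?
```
Call trace (a repeated sub-call is expanded the first time; later identical calls just restate its return value):
f(t=8)
  f(t=7)
    f(t=6)
      f(t=5)
        f(t=4)
          f(t=3)
            f(t=2)
              f(t=1)
              -> return 1
              f(t=0)
              -> return 0
            -> return 1
            f(t=1)
            -> return 1
          -> return 2
          f(t=2) -> return 1  (same call as traced above)
        -> return 3
        f(t=3) -> return 2  (same call as traced above)
      -> return 5
      f(t=4) -> return 3  (same call as traced above)
    -> return 8
    f(t=5) -> return 5  (same call as traced above)
  -> return 13
  f(t=6) -> return 8  (same call as traced above)
-> return 21

Final answer: 21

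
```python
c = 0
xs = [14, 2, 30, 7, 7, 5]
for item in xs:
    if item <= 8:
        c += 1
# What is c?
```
Trace:
  c=0
  c=0, item=14
  c=1, item=2
  c=1, item=30
  c=2, item=7
  c=3, item=7
  c=4, item=5

Final answer: 4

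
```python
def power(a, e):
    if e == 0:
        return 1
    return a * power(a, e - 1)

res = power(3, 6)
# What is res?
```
Call trace:
power(a=3, e=6)
  power(a=3, e=5)
    power(a=3, e=4)
      power(a=3, e=3)
        power(a=3, e=2)
          power(a=3, e=1)
            power(a=3, e=0)
            -> return 1
          -> return 3
        -> return 9
      -> return 27
    -> return 81
  -> return 243
-> return 729

Final answer: 729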